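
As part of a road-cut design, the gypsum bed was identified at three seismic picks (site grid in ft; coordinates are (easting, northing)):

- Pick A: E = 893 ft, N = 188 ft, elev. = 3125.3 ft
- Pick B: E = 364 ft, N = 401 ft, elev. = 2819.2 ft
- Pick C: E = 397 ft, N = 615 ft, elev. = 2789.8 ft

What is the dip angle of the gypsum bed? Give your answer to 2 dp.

Two edge vectors: Pick A→Pick B = (-529, 213, -306.1), Pick A→Pick C = (-496, 427, -335.5).
Normal n = (Pick A→Pick B) × (Pick A→Pick C) = (59243.2, -25653.9, -120235).
So ∂z/∂E = −n_x/n_z = 0.49273 and ∂z/∂N = −n_y/n_z = −0.21336.
Gradient magnitude |∇z| = √(a² + b²) = √(0.24278 + 0.04552) = 0.53694.
True dip = arctan(0.53694) = 28.23°, dipping toward WNW (azimuth ≈ 293°).

28.23°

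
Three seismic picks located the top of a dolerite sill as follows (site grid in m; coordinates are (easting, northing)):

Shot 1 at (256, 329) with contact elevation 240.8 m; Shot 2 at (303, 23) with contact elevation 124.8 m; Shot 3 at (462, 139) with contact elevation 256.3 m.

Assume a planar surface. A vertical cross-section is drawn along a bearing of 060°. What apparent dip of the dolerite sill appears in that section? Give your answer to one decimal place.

Let the plane be z = a·E + b·N + c.
Shot 2−Shot 1: 47a − 306b = −116;  Shot 3−Shot 1: 206a − 190b = 15.5.
Solving gives a = 0.49501, b = 0.45512.
Unit vector along 060° is (sin 60°, cos 60°) = (0.8660, 0.5000).
Slope in that direction = a·(0.8660) + b·(0.5000) = 0.65625.
Apparent dip = arctan|0.65625| = 33.3° (true dip is 33.9°, so apparent ≤ true as expected).

33.3°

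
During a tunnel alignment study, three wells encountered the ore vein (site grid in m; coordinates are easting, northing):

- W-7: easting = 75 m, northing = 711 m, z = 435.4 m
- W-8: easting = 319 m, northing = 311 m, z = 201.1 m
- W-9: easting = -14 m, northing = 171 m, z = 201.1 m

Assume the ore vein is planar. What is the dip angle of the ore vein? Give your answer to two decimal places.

Two edge vectors: W-7→W-8 = (244, -400, -234.3), W-7→W-9 = (-89, -540, -234.3).
Normal n = (W-7→W-8) × (W-7→W-9) = (-32802, 78021.9, -167360).
So ∂z/∂easting = −n_x/n_z = −0.19600 and ∂z/∂northing = −n_y/n_z = 0.46619.
Gradient magnitude |∇z| = √(a² + b²) = √(0.03841 + 0.21734) = 0.50572.
True dip = arctan(0.50572) = 26.83°, dipping toward SSE (azimuth ≈ 157°).

26.83°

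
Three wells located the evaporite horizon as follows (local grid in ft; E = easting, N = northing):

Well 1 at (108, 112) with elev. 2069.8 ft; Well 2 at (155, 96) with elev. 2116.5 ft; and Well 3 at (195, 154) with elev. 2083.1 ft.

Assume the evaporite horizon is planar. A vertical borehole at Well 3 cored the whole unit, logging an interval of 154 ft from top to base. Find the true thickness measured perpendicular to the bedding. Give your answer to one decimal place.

Two edge vectors: Well 1→Well 2 = (47, -16, 46.7), Well 1→Well 3 = (87, 42, 13.3).
Normal n = (Well 1→Well 2) × (Well 1→Well 3) = (-2174.2, 3437.8, 3366).
So ∂z/∂E = −n_x/n_z = 0.64593 and ∂z/∂N = −n_y/n_z = −1.02133.
|∇z| = √(a²+b²) = 1.20845, so dip δ = arctan(1.20845) = 50.39°.
True thickness = vertical thickness × cos δ = 154 × cos 50.39° = 98.2 ft.

98.2 ft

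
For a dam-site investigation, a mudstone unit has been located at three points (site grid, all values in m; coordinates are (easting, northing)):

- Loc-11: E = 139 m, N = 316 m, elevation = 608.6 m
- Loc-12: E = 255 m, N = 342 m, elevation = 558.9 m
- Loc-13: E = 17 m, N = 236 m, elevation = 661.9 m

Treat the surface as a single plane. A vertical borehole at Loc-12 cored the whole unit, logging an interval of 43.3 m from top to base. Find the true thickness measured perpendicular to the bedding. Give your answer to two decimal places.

39.86 m

Let the plane be z = a·E + b·N + c.
Loc-12−Loc-11: 116a + 26b = −49.7;  Loc-13−Loc-11: −122a − 80b = 53.3.
Solving gives a = −0.42407, b = −0.01955.
|∇z| = √(a²+b²) = 0.42452, so dip δ = arctan(0.42452) = 23.00°.
True thickness = vertical thickness × cos δ = 43.3 × cos 23.00° = 39.86 m.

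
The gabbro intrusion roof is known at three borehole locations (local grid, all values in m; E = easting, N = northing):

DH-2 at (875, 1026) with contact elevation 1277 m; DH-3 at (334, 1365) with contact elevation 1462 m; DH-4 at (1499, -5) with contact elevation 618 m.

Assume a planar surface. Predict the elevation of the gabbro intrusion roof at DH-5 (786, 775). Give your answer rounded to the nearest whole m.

Let the plane be z = a·E + b·N + c.
DH-3−DH-2: −541a + 339b = 185;  DH-4−DH-2: 624a − 1031b = −659.
Solving gives a = 0.09435, b = 0.69629.
Then c = 1277 − a·875 − b·1026 = 480.06.
At (786, 775): z = 74.2 + 539.6 + 480.06 = 1093.8 m.

1094 m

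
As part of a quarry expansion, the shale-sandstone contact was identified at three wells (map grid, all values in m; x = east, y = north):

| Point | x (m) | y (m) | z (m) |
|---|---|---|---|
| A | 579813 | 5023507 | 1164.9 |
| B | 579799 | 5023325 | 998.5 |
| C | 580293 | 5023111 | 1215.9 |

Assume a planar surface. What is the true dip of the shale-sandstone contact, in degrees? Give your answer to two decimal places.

49.60°

Let the plane be z = a·x + b·y + c.
B−A: −14a − 182b = −166.4;  C−A: 480a − 396b = 51.
Solving gives a = 0.80918, b = 0.85204.
Gradient magnitude |∇z| = √(a² + b²) = √(0.65478 + 0.72597) = 1.17505.
True dip = arctan(1.17505) = 49.60°, dipping toward SW (azimuth ≈ 224°).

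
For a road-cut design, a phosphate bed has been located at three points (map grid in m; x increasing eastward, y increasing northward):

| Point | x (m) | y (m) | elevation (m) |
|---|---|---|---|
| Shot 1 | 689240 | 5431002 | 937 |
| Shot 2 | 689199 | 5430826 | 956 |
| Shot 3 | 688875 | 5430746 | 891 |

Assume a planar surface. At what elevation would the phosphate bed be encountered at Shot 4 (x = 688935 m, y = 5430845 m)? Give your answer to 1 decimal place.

889.2 m

Let the plane be z = a·x + b·y + c.
Shot 2−Shot 1: −41a − 176b = 19;  Shot 3−Shot 1: −365a − 256b = −46.
Solving gives a = 0.241143197, b = −0.164129949.
Then c = 937 − a·689240 − b·5431002 = 726121.55.
At (688935, 5430845): z = 166132.0 − 891364.3 + 726121.55 = 889.2 m.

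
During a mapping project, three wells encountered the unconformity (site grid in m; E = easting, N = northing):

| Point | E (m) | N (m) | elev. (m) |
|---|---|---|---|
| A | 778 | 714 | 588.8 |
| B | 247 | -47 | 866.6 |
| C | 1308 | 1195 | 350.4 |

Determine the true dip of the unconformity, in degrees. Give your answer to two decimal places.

19.39°

Two edge vectors: A→B = (-531, -761, 277.8), A→C = (530, 481, -238.4).
Normal n = (A→B) × (A→C) = (47800.6, 20643.6, 147919).
So ∂z/∂E = −n_x/n_z = −0.32315 and ∂z/∂N = −n_y/n_z = −0.13956.
Gradient magnitude |∇z| = √(a² + b²) = √(0.10443 + 0.01948) = 0.35200.
True dip = arctan(0.35200) = 19.39°, dipping toward ENE (azimuth ≈ 067°).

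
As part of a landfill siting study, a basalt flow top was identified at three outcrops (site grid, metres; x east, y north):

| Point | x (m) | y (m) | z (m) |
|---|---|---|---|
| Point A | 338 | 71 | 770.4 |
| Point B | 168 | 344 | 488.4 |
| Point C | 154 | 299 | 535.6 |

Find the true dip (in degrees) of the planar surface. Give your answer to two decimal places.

Let the plane be z = a·x + b·y + c.
Point B−Point A: −170a + 273b = −282;  Point C−Point A: −184a + 228b = −234.8.
Solving gives a = −0.01705, b = −1.04358.
Gradient magnitude |∇z| = √(a² + b²) = √(0.00029 + 1.08907) = 1.04372.
True dip = arctan(1.04372) = 46.23°, dipping toward N (azimuth ≈ 001°).

46.23°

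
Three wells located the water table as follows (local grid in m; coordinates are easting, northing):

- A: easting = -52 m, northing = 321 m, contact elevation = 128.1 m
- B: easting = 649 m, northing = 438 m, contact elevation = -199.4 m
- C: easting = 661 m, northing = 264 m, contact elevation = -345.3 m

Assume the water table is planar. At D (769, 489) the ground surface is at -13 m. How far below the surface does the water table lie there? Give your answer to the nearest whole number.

218 m

Two edge vectors: A→B = (701, 117, -327.5), A→C = (713, -57, -473.4).
Normal n = (A→B) × (A→C) = (-74055.3, 98345.9, -123378).
So ∂z/∂easting = −n_x/n_z = −0.60023 and ∂z/∂northing = −n_y/n_z = 0.79711.
Intercept c from A: 128.1 − 31.21 − 255.87 = −158.98.
At (769, 489): z_contact = −461.6 + 389.8 − 158.98 = -230.8 m.
Depth below ground = -13 − (-230.8) = 218 m.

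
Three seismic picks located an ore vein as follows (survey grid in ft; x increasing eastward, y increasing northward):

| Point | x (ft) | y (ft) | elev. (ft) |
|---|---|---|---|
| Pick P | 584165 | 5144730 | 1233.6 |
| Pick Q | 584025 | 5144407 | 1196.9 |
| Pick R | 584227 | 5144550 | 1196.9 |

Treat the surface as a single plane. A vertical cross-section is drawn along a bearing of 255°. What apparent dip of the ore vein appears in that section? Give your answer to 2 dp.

Let the plane be z = a·x + b·y + c.
Pick Q−Pick P: −140a − 323b = −36.7;  Pick R−Pick P: 62a − 180b = −36.7.
Solving gives a = −0.11604, b = 0.16392.
Unit vector along 255° is (sin 255°, cos 255°) = (-0.9659, -0.2588).
Slope in that direction = a·(-0.9659) + b·(-0.2588) = 0.06966.
Apparent dip = arctan|0.06966| = 3.98° (true dip is 11.4°, so apparent ≤ true as expected).

3.98°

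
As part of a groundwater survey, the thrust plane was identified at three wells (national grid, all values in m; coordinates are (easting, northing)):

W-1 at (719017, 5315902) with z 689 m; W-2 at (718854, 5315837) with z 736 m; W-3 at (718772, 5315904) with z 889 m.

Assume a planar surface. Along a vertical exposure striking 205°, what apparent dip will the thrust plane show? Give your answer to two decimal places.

39.87°

Let the plane be z = a·E + b·N + c.
W-2−W-1: −163a − 65b = 47;  W-3−W-1: −245a + 2b = 200.
Solving gives a = −0.80574, b = 1.29746.
Unit vector along 205° is (sin 205°, cos 205°) = (-0.4226, -0.9063).
Slope in that direction = a·(-0.4226) + b·(-0.9063) = −0.83538.
Apparent dip = arctan|0.83538| = 39.87° (true dip is 56.8°, so apparent ≤ true as expected).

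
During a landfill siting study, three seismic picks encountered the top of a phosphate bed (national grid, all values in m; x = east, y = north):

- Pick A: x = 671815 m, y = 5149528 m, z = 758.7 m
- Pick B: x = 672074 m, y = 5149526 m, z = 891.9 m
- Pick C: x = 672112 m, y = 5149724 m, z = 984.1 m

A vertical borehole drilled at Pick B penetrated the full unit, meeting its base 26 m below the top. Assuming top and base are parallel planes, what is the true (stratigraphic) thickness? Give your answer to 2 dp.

Let the plane be z = a·x + b·y + c.
Pick B−Pick A: 259a − 2b = 133.2;  Pick C−Pick A: 297a + 196b = 225.4.
Solving gives a = 0.51712, b = 0.36641.
|∇z| = √(a²+b²) = 0.63377, so dip δ = arctan(0.63377) = 32.37°.
True thickness = vertical thickness × cos δ = 26 × cos 32.37° = 21.96 m.

21.96 m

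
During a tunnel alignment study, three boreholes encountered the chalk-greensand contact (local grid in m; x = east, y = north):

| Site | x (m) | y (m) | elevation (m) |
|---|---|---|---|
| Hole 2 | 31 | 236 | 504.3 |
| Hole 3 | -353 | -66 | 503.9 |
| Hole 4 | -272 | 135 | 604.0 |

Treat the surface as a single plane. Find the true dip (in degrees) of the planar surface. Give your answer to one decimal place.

Let the plane be z = a·x + b·y + c.
Hole 3−Hole 2: −384a − 302b = −0.4;  Hole 4−Hole 2: −303a − 101b = 99.7.
Solving gives a = −0.57186, b = 0.72846.
Gradient magnitude |∇z| = √(a² + b²) = √(0.32703 + 0.53066) = 0.92611.
True dip = arctan(0.92611) = 42.8°, dipping toward SE (azimuth ≈ 142°).

42.8°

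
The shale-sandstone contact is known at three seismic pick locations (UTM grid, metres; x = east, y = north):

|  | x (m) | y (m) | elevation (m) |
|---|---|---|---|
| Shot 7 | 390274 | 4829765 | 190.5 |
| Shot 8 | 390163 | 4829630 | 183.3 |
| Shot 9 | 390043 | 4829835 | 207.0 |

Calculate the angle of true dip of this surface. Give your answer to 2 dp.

5.71°

Two edge vectors: Shot 7→Shot 8 = (-111, -135, -7.2), Shot 7→Shot 9 = (-231, 70, 16.5).
Normal n = (Shot 7→Shot 8) × (Shot 7→Shot 9) = (-1723.5, 3494.7, -38955).
So ∂z/∂x = −n_x/n_z = −0.04424 and ∂z/∂y = −n_y/n_z = 0.08971.
Gradient magnitude |∇z| = √(a² + b²) = √(0.00196 + 0.00805) = 0.10003.
True dip = arctan(0.10003) = 5.71°, dipping toward SSE (azimuth ≈ 154°).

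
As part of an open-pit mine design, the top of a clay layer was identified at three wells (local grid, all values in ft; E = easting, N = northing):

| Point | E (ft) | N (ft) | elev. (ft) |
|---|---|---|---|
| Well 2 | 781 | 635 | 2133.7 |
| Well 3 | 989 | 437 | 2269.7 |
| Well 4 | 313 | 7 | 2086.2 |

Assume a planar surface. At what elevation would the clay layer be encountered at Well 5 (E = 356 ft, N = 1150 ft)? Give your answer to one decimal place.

1829.2 ft

Two edge vectors: Well 2→Well 3 = (208, -198, 136), Well 2→Well 4 = (-468, -628, -47.5).
Normal n = (Well 2→Well 3) × (Well 2→Well 4) = (94813, -53768, -223288).
So ∂z/∂E = −n_x/n_z = 0.424622 and ∂z/∂N = −n_y/n_z = −0.240801.
Intercept c from Well 2: 2133.7 − 331.63 + 152.91 = 1954.98.
At (356, 1150): z = 151.2 − 276.9 + 1954.98 = 1829.2 ft.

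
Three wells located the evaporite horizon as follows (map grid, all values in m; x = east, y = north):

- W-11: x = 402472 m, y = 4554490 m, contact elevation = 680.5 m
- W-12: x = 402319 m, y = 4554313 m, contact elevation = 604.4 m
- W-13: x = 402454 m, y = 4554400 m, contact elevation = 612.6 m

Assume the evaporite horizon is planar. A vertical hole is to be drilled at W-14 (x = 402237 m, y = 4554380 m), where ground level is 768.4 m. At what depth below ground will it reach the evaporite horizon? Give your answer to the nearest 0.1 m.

66.9 m

Two edge vectors: W-11→W-12 = (-153, -177, -76.1), W-11→W-13 = (-18, -90, -67.9).
Normal n = (W-11→W-12) × (W-11→W-13) = (5169.3, -9018.9, 10584).
So ∂z/∂x = −n_x/n_z = −0.488407029 and ∂z/∂y = −n_y/n_z = 0.852125850.
Intercept c from W-11: 680.5 + 196570.15 − 3880998.66 = −3683748.01.
At (402237, 4554380): z_contact = −196455.38 + 3880904.93 − 3683748.01 = 701.54 m.
Depth below ground = 768.4 − 701.54 = 66.9 m.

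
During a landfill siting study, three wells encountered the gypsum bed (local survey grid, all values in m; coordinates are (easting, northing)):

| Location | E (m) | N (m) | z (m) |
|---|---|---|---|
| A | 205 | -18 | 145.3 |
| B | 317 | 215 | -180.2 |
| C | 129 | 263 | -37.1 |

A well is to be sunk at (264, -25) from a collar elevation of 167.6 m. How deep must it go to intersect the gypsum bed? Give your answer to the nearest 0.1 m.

Let the plane be z = a·E + b·N + c.
B−A: 112a + 233b = −325.5;  C−A: −76a + 281b = −182.4.
Solving gives a = −0.99565, b = −0.91840.
Then c = 145.3 − a·205 − b·-18 = 332.88.
At (264, -25): z_contact = −262.85 + 22.96 + 332.88 = 92.99 m.
Depth below ground = 167.6 − 92.99 = 74.6 m.

74.6 m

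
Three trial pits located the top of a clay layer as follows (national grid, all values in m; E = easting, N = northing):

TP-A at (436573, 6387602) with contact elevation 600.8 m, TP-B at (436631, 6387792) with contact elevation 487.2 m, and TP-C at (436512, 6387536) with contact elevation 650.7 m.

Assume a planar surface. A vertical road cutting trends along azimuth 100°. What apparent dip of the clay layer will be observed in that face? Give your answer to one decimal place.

Two edge vectors: TP-A→TP-B = (58, 190, -113.6), TP-A→TP-C = (-61, -66, 49.9).
Normal n = (TP-A→TP-B) × (TP-A→TP-C) = (1983.4, 4035.4, 7762).
So ∂z/∂E = −n_x/n_z = −0.25553 and ∂z/∂N = −n_y/n_z = −0.51989.
Unit vector along 100° is (sin 100°, cos 100°) = (0.9848, -0.1736).
Slope in that direction = a·(0.9848) + b·(-0.1736) = −0.16137.
Apparent dip = arctan|0.16137| = 9.2° (true dip is 30.1°, so apparent ≤ true as expected).

9.2°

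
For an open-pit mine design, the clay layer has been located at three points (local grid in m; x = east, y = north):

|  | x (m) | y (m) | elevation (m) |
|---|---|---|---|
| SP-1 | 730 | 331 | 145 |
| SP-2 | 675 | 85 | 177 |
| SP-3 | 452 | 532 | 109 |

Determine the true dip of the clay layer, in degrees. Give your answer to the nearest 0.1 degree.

Let the plane be z = a·x + b·y + c.
SP-2−SP-1: −55a − 246b = 32;  SP-3−SP-1: −278a + 201b = −36.
Solving gives a = 0.03051, b = −0.13690.
Gradient magnitude |∇z| = √(a² + b²) = √(0.00093 + 0.01874) = 0.14026.
True dip = arctan(0.14026) = 8.0°, dipping toward NNW (azimuth ≈ 347°).

8.0°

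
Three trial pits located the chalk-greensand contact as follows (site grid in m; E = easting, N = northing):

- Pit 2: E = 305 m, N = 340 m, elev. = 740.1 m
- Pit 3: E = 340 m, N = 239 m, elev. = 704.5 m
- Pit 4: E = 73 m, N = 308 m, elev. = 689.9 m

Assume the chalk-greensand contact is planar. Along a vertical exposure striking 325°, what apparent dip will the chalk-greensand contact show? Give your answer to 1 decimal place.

13.6°

Two edge vectors: Pit 2→Pit 3 = (35, -101, -35.6), Pit 2→Pit 4 = (-232, -32, -50.2).
Normal n = (Pit 2→Pit 3) × (Pit 2→Pit 4) = (3931, 10016.2, -24552).
So ∂z/∂E = −n_x/n_z = 0.16011 and ∂z/∂N = −n_y/n_z = 0.40796.
Unit vector along 325° is (sin 325°, cos 325°) = (-0.5736, 0.8192).
Slope in that direction = a·(-0.5736) + b·(0.8192) = 0.24235.
Apparent dip = arctan|0.24235| = 13.6° (true dip is 23.7°, so apparent ≤ true as expected).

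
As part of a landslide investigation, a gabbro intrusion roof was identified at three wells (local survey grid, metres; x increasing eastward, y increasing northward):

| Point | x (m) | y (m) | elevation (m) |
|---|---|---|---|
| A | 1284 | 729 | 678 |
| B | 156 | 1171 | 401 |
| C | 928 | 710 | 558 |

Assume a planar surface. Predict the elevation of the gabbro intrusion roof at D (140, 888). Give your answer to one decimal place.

Let the plane be z = a·x + b·y + c.
B−A: −1128a + 442b = −277;  C−A: −356a − 19b = −120.
Solving gives a = 0.326109, b = 0.205544.
Then c = 678 − a·1284 − b·729 = 109.43.
At (140, 888): z = 45.7 + 182.5 + 109.43 = 337.6 m.

337.6 m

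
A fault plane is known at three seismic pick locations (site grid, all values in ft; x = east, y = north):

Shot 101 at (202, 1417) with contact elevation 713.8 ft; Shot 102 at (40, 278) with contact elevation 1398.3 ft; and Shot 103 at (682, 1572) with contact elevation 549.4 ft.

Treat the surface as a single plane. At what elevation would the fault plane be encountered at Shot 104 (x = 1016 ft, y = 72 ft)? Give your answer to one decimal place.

Let the plane be z = a·x + b·y + c.
Shot 102−Shot 101: −162a − 1139b = 684.5;  Shot 103−Shot 101: 480a + 155b = −164.4.
Solving gives a = −0.155584, b = −0.578837.
Then c = 713.8 − a·202 − b·1417 = 1565.44.
At (1016, 72): z = −158.1 − 41.7 + 1565.44 = 1365.7 ft.

1365.7 ft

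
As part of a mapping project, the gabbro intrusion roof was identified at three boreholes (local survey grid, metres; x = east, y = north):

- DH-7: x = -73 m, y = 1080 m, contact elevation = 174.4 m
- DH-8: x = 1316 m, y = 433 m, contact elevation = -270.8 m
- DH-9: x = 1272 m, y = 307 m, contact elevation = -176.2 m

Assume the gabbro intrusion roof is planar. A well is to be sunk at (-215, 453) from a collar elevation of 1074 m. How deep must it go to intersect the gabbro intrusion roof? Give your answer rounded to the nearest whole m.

473 m

Two edge vectors: DH-7→DH-8 = (1389, -647, -445.2), DH-7→DH-9 = (1345, -773, -350.6).
Normal n = (DH-7→DH-8) × (DH-7→DH-9) = (-117301.4, -111810.6, -203482).
So ∂z/∂x = −n_x/n_z = −0.57647 and ∂z/∂y = −n_y/n_z = −0.54949.
Intercept c from DH-7: 174.4 − 42.08 + 593.45 = 725.76.
At (-215, 453): z_contact = 123.9 − 248.9 + 725.76 = 600.8 m.
Depth below ground = 1074 − 600.8 = 473 m.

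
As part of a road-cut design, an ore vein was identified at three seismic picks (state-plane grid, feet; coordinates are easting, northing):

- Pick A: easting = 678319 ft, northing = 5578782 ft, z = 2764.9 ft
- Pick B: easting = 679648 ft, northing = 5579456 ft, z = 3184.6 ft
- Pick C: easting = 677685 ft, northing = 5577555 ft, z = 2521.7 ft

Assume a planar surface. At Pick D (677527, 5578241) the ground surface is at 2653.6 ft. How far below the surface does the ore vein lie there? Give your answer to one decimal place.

Let the plane be z = a·easting + b·northing + c.
Pick B−Pick A: 1329a + 674b = 419.7;  Pick C−Pick A: −634a − 1227b = −243.2.
Solving gives a = 0.291727378, b = 0.047469309.
Then c = 2764.9 − a·678319 − b·5578782 = −459940.25.
At (677527, 5578241): z_contact = 197653.18 + 264795.25 − 459940.25 = 2508.17 ft.
Depth below ground = 2653.6 − 2508.17 = 145.4 ft.

145.4 ft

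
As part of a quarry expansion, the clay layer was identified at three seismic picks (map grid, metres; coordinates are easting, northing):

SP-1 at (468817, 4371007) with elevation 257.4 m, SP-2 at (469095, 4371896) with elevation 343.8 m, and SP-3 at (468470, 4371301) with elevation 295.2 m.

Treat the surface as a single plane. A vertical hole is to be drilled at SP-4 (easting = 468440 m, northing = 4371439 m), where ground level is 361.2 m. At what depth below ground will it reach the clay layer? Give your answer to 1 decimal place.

Let the plane be z = a·easting + b·northing + c.
SP-2−SP-1: 278a + 889b = 86.4;  SP-3−SP-1: −347a + 294b = 37.8.
Solving gives a = −0.021020719, b = 0.103761260.
Then c = 257.4 − a·468817 − b·4371007 = −443428.92.
At (468440, 4371439): z_contact = −9846.95 + 453586.02 − 443428.92 = 310.15 m.
Depth below ground = 361.2 − 310.15 = 51.1 m.

51.1 m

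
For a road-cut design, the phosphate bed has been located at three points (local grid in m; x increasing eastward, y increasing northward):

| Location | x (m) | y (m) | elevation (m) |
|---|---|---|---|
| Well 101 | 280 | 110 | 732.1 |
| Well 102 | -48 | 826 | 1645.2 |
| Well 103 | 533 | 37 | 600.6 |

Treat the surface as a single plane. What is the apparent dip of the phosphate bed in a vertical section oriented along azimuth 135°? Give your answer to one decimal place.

Two edge vectors: Well 101→Well 102 = (-328, 716, 913.1), Well 101→Well 103 = (253, -73, -131.5).
Normal n = (Well 101→Well 102) × (Well 101→Well 103) = (-27497.7, 187882.3, -157204).
So ∂z/∂x = −n_x/n_z = −0.17492 and ∂z/∂y = −n_y/n_z = 1.19515.
Unit vector along 135° is (sin 135°, cos 135°) = (0.7071, -0.7071).
Slope in that direction = a·(0.7071) + b·(-0.7071) = −0.96878.
Apparent dip = arctan|0.96878| = 44.1° (true dip is 50.4°, so apparent ≤ true as expected).

44.1°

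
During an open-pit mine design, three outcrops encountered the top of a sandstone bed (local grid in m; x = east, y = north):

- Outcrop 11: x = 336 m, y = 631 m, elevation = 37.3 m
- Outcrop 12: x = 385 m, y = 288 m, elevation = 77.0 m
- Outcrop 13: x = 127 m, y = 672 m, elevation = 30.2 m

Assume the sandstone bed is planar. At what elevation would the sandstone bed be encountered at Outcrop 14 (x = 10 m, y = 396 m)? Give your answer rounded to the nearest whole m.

60 m

Two edge vectors: Outcrop 11→Outcrop 12 = (49, -343, 39.7), Outcrop 11→Outcrop 13 = (-209, 41, -7.1).
Normal n = (Outcrop 11→Outcrop 12) × (Outcrop 11→Outcrop 13) = (807.6, -7949.4, -69678).
So ∂z/∂x = −n_x/n_z = 0.01159 and ∂z/∂y = −n_y/n_z = −0.11409.
Intercept c from Outcrop 11: 37.3 − 3.89 + 71.99 = 105.39.
At (10, 396): z = 0.1 − 45.2 + 105.39 = 60.3 m.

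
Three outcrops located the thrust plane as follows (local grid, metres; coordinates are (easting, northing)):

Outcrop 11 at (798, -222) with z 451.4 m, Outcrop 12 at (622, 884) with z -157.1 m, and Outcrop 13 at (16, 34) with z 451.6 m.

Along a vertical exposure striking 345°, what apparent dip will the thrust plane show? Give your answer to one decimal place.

27.1°

Two edge vectors: Outcrop 11→Outcrop 12 = (-176, 1106, -608.5), Outcrop 11→Outcrop 13 = (-782, 256, 0.2).
Normal n = (Outcrop 11→Outcrop 12) × (Outcrop 11→Outcrop 13) = (155997.2, 475882.2, 819836).
So ∂z/∂E = −n_x/n_z = −0.19028 and ∂z/∂N = −n_y/n_z = −0.58046.
Unit vector along 345° is (sin 345°, cos 345°) = (-0.2588, 0.9659).
Slope in that direction = a·(-0.2588) + b·(0.9659) = −0.51143.
Apparent dip = arctan|0.51143| = 27.1° (true dip is 31.4°, so apparent ≤ true as expected).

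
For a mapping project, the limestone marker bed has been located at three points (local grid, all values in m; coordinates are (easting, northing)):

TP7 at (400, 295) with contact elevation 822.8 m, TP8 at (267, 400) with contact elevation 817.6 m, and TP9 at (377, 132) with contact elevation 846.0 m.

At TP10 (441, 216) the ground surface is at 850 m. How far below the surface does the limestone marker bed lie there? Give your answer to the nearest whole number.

19 m

Let the plane be z = a·E + b·N + c.
TP8−TP7: −133a + 105b = −5.2;  TP9−TP7: −23a − 163b = 23.2.
Solving gives a = −0.06593, b = −0.13303.
Then c = 822.8 − a·400 − b·295 = 888.41.
At (441, 216): z_contact = −29.1 − 28.7 + 888.41 = 830.6 m.
Depth below ground = 850 − 830.6 = 19 m.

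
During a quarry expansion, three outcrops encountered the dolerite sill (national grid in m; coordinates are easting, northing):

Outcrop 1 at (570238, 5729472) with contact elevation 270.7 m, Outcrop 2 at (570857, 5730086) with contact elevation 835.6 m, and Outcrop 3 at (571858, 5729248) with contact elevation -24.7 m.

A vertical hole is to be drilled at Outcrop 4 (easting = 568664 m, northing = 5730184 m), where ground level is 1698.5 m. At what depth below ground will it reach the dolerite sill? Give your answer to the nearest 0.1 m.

661.8 m

Let the plane be z = a·easting + b·northing + c.
Outcrop 2−Outcrop 1: 619a + 614b = 564.9;  Outcrop 3−Outcrop 1: 1620a − 224b = −295.4.
Solving gives a = −0.048386357, b = 0.968812956.
Then c = 270.7 − a·570238 − b·5729472 = −5522924.26.
At (568664, 5730184): z_contact = −27515.58 + 5551476.50 − 5522924.26 = 1036.65 m.
Depth below ground = 1698.5 − 1036.65 = 661.8 m.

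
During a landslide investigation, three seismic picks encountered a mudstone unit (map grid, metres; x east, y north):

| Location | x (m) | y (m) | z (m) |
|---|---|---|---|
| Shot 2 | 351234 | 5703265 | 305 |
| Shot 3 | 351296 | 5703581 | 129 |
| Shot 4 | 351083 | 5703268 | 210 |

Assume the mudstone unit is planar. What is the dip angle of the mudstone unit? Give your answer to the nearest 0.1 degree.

42.5°

Let the plane be z = a·x + b·y + c.
Shot 3−Shot 2: 62a + 316b = −176;  Shot 4−Shot 2: −151a + 3b = −95.
Solving gives a = 0.61567, b = −0.67776.
Gradient magnitude |∇z| = √(a² + b²) = √(0.37905 + 0.45936) = 0.91565.
True dip = arctan(0.91565) = 42.5°, dipping toward NW (azimuth ≈ 318°).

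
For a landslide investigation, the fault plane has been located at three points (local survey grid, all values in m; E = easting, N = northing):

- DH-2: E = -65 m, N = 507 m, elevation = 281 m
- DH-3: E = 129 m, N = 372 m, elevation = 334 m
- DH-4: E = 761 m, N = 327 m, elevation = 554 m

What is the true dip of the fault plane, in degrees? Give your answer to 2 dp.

Let the plane be z = a·E + b·N + c.
DH-3−DH-2: 194a − 135b = 53;  DH-4−DH-2: 826a − 180b = 273.
Solving gives a = 0.35664, b = 0.11991.
Gradient magnitude |∇z| = √(a² + b²) = √(0.12719 + 0.01438) = 0.37626.
True dip = arctan(0.37626) = 20.62°, dipping toward WSW (azimuth ≈ 251°).

20.62°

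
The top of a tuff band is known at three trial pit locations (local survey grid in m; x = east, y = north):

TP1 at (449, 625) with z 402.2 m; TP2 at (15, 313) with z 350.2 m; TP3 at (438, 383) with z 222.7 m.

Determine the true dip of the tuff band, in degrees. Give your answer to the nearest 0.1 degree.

41.1°

Let the plane be z = a·x + b·y + c.
TP2−TP1: −434a − 312b = −52;  TP3−TP1: −11a − 242b = −179.5.
Solving gives a = −0.42738, b = 0.76116.
Gradient magnitude |∇z| = √(a² + b²) = √(0.18265 + 0.57937) = 0.87294.
True dip = arctan(0.87294) = 41.1°, dipping toward SSE (azimuth ≈ 151°).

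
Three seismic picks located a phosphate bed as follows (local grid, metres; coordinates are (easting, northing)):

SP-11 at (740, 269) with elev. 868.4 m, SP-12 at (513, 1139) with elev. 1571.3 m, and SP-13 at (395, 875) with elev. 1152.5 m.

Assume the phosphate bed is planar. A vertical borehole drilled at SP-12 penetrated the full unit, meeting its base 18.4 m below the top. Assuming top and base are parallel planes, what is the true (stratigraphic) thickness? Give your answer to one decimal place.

10.0 m

Two edge vectors: SP-11→SP-12 = (-227, 870, 702.9), SP-11→SP-13 = (-345, 606, 284.1).
Normal n = (SP-11→SP-12) × (SP-11→SP-13) = (-178790.4, -178009.8, 162588).
So ∂z/∂E = −n_x/n_z = 1.09965 and ∂z/∂N = −n_y/n_z = 1.09485.
|∇z| = √(a²+b²) = 1.55175, so dip δ = arctan(1.55175) = 57.20°.
True thickness = vertical thickness × cos δ = 18.4 × cos 57.20° = 10.0 m.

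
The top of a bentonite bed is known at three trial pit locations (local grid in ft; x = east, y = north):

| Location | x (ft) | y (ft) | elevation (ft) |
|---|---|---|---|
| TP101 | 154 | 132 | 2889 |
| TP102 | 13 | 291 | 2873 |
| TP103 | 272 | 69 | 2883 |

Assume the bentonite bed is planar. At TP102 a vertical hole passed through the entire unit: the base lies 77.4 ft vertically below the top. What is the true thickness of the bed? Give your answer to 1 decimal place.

73.3 ft

Two edge vectors: TP101→TP102 = (-141, 159, -16), TP101→TP103 = (118, -63, -6).
Normal n = (TP101→TP102) × (TP101→TP103) = (-1962, -2734, -9879).
So ∂z/∂x = −n_x/n_z = −0.19860 and ∂z/∂y = −n_y/n_z = −0.27675.
|∇z| = √(a²+b²) = 0.34064, so dip δ = arctan(0.34064) = 18.81°.
True thickness = vertical thickness × cos δ = 77.4 × cos 18.81° = 73.3 ft.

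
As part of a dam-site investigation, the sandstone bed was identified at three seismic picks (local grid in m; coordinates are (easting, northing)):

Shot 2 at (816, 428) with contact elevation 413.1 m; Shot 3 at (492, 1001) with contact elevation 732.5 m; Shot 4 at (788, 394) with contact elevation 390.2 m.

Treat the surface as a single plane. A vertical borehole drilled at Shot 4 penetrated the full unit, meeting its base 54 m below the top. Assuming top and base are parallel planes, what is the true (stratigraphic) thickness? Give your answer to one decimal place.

46.1 m

Two edge vectors: Shot 2→Shot 3 = (-324, 573, 319.4), Shot 2→Shot 4 = (-28, -34, -22.9).
Normal n = (Shot 2→Shot 3) × (Shot 2→Shot 4) = (-2262.1, -16362.8, 27060).
So ∂z/∂E = −n_x/n_z = 0.08360 and ∂z/∂N = −n_y/n_z = 0.60469.
|∇z| = √(a²+b²) = 0.61044, so dip δ = arctan(0.61044) = 31.40°.
True thickness = vertical thickness × cos δ = 54 × cos 31.40° = 46.1 m.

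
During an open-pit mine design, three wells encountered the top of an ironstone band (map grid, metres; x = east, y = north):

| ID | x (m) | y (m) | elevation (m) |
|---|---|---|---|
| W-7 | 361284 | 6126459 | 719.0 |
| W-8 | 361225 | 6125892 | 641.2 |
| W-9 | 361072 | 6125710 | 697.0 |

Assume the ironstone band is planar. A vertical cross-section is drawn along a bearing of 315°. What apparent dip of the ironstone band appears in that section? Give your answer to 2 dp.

29.57°

Let the plane be z = a·x + b·y + c.
W-8−W-7: −59a − 567b = −77.8;  W-9−W-7: −212a − 749b = −22.
Solving gives a = −0.60250, b = 0.19991.
Unit vector along 315° is (sin 315°, cos 315°) = (-0.7071, 0.7071).
Slope in that direction = a·(-0.7071) + b·(0.7071) = 0.56739.
Apparent dip = arctan|0.56739| = 29.57° (true dip is 32.4°, so apparent ≤ true as expected).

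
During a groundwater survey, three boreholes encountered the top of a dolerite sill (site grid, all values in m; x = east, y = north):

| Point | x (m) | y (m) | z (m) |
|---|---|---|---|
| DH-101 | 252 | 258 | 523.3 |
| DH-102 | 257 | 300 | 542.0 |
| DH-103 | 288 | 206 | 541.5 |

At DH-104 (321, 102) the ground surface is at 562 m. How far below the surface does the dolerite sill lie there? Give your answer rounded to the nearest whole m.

22 m

Two edge vectors: DH-101→DH-102 = (5, 42, 18.7), DH-101→DH-103 = (36, -52, 18.2).
Normal n = (DH-101→DH-102) × (DH-101→DH-103) = (1736.8, 582.2, -1772).
So ∂z/∂x = −n_x/n_z = 0.98014 and ∂z/∂y = −n_y/n_z = 0.32856.
Intercept c from DH-101: 523.3 − 246.99 − 84.77 = 191.54.
At (321, 102): z_contact = 314.6 + 33.5 + 191.54 = 539.7 m.
Depth below ground = 562 − 539.7 = 22 m.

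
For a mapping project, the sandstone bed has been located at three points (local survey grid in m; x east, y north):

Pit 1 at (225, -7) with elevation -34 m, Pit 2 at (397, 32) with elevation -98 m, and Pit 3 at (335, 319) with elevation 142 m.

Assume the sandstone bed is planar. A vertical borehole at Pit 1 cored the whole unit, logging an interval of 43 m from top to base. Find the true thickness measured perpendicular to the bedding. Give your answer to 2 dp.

32.00 m

Let the plane be z = a·x + b·y + c.
Pit 2−Pit 1: 172a + 39b = −64;  Pit 3−Pit 1: 110a + 326b = 176.
Solving gives a = −0.53548, b = 0.72056.
|∇z| = √(a²+b²) = 0.89774, so dip δ = arctan(0.89774) = 41.92°.
True thickness = vertical thickness × cos δ = 43 × cos 41.92° = 32.00 m.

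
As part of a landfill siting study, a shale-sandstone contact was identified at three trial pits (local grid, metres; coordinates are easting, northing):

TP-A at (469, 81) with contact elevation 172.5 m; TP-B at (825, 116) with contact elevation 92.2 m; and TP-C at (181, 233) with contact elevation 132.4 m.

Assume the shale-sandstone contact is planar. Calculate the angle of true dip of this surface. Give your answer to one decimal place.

Let the plane be z = a·easting + b·northing + c.
TP-B−TP-A: 356a + 35b = −80.3;  TP-C−TP-A: −288a + 152b = −40.1.
Solving gives a = −0.16828, b = −0.58266.
Gradient magnitude |∇z| = √(a² + b²) = √(0.02832 + 0.33949) = 0.60647.
True dip = arctan(0.60647) = 31.2°, dipping toward NNE (azimuth ≈ 016°).

31.2°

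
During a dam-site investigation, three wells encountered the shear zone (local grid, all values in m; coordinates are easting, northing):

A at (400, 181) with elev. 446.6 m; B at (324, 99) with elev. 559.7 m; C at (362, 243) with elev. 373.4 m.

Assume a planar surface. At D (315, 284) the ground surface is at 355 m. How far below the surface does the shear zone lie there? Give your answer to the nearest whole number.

Two edge vectors: A→B = (-76, -82, 113.1), A→C = (-38, 62, -73.2).
Normal n = (A→B) × (A→C) = (-1009.8, -9861, -7828).
So ∂z/∂easting = −n_x/n_z = −0.12900 and ∂z/∂northing = −n_y/n_z = −1.25971.
Intercept c from A: 446.6 + 51.60 + 228.01 = 726.21.
At (315, 284): z_contact = −40.6 − 357.8 + 726.21 = 327.8 m.
Depth below ground = 355 − 327.8 = 27 m.

27 m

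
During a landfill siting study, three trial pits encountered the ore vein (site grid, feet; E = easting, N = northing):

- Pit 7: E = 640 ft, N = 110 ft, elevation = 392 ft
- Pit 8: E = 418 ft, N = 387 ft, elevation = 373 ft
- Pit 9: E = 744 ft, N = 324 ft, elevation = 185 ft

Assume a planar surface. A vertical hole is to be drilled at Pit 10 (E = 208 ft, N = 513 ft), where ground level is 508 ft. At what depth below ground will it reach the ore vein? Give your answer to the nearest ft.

68 ft

Two edge vectors: Pit 7→Pit 8 = (-222, 277, -19), Pit 7→Pit 9 = (104, 214, -207).
Normal n = (Pit 7→Pit 8) × (Pit 7→Pit 9) = (-53273, -47930, -76316).
So ∂z/∂E = −n_x/n_z = −0.69806 and ∂z/∂N = −n_y/n_z = −0.62805.
Intercept c from Pit 7: 392 + 446.76 + 69.09 = 907.84.
At (208, 513): z_contact = −145.2 − 322.2 + 907.84 = 440.5 ft.
Depth below ground = 508 − 440.5 = 68 ft.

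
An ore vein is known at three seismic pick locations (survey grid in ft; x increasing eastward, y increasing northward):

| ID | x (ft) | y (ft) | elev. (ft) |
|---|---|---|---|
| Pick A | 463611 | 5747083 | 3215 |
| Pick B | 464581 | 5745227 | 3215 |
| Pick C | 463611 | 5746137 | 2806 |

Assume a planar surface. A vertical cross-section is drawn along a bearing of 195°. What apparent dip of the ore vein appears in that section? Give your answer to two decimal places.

Two edge vectors: Pick A→Pick B = (970, -1856, 0), Pick A→Pick C = (0, -946, -409).
Normal n = (Pick A→Pick B) × (Pick A→Pick C) = (759104, 396730, -917620).
So ∂z/∂x = −n_x/n_z = 0.82725 and ∂z/∂y = −n_y/n_z = 0.43235.
Unit vector along 195° is (sin 195°, cos 195°) = (-0.2588, -0.9659).
Slope in that direction = a·(-0.2588) + b·(-0.9659) = −0.63172.
Apparent dip = arctan|0.63172| = 32.28° (true dip is 43.0°, so apparent ≤ true as expected).

32.28°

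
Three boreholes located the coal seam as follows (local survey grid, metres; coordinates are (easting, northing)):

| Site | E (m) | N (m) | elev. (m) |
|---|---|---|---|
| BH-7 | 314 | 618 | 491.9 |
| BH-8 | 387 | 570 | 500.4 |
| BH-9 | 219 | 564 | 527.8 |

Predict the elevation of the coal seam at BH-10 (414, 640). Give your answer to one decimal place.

468.2 m

Let the plane be z = a·E + b·N + c.
BH-8−BH-7: 73a − 48b = 8.5;  BH-9−BH-7: −95a − 54b = 35.9.
Solving gives a = −0.14869, b = −0.40322.
Then c = 491.9 − a·314 − b·618 = 787.78.
At (414, 640): z = −61.6 − 258.1 + 787.78 = 468.2 m.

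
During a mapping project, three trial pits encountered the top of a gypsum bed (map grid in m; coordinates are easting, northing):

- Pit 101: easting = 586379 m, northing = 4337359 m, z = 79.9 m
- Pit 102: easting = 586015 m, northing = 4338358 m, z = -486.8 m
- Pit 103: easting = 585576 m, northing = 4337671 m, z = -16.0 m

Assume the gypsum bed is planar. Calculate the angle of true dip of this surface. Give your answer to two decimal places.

Let the plane be z = a·easting + b·northing + c.
Pit 102−Pit 101: −364a + 999b = −566.7;  Pit 103−Pit 101: −803a + 312b = −95.9.
Solving gives a = −0.11763, b = −0.61013.
Gradient magnitude |∇z| = √(a² + b²) = √(0.01384 + 0.37226) = 0.62137.
True dip = arctan(0.62137) = 31.86°, dipping toward N (azimuth ≈ 011°).

31.86°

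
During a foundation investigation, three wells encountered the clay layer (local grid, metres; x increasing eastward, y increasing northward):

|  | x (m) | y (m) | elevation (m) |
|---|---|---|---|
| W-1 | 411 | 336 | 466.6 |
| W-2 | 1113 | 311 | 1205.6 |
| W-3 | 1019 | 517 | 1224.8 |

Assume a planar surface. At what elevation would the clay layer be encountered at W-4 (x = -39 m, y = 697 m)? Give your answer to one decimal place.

Let the plane be z = a·x + b·y + c.
W-2−W-1: 702a − 25b = 739;  W-3−W-1: 608a + 181b = 758.2.
Solving gives a = 1.073470, b = 0.583040.
Then c = 466.6 − a·411 − b·336 = −170.50.
At (-39, 697): z = −41.9 + 406.4 − 170.50 = 194.0 m.

194.0 m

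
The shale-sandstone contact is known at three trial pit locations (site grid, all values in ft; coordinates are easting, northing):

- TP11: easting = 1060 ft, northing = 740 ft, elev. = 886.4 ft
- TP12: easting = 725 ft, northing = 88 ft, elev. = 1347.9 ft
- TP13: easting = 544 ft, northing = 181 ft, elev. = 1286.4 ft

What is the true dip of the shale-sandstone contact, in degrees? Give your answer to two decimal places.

Let the plane be z = a·easting + b·northing + c.
TP12−TP11: −335a − 652b = 461.5;  TP13−TP11: −516a − 559b = 400.
Solving gives a = −0.01892, b = −0.69810.
Gradient magnitude |∇z| = √(a² + b²) = √(0.00036 + 0.48735) = 0.69836.
True dip = arctan(0.69836) = 34.93°, dipping toward N (azimuth ≈ 002°).

34.93°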